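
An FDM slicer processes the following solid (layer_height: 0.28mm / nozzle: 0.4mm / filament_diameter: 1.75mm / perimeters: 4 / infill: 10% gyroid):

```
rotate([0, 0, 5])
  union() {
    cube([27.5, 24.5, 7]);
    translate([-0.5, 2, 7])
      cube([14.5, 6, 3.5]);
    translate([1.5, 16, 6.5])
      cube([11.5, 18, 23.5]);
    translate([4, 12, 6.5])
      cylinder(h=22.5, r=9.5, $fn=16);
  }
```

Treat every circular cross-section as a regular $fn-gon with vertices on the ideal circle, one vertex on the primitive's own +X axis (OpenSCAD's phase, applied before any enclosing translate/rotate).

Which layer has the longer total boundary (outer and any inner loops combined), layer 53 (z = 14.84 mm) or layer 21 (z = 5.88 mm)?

layer 21 (z = 5.88 mm)

Layer 53 (z = 14.84): the cube is absent (z outside [0, 7]); the cube at (-0.5, 2) does not reach this height (z outside [7, 10.5]); the 11.5×18 cube at (1.5, 16) contributes its full rectangle (perimeter 59.00 mm); the cylinder at (4, 12): section is a regular 16-gon, circumradius r=9.5 (perimeter = 2·16·9.500·sin(180°/16) = 59.31 mm); Combining (union): the regions partially overlap (shared area 45.83 mm²), so the edge portions inside another operand are dropped and the merged outline is re-measured after clipping — boundary = 89.04 mm; (whole slice rotated 5° about Z — lengths, areas and connectivity unchanged). So its perimeter = 89.04 mm. Layer 21 (z = 5.88): the cube (footprint 27.5×24.5) is included at this height (perimeter 104.00 mm); the cube at (-0.5, 2) is not intersected at this z (z outside [7, 10.5]); the cube at (1.5, 16) does not reach this height (z outside [6.5, 30]); the cylinder at (4, 12) does not reach this height (z outside [6.5, 29]); Merging all regions: only the 27.5×24.5 cube is present, so the union is just that shape — boundary = 104.00 mm; (rotated 5° about Z; rotation is an isometry so areas/perimeters/island counts are preserved). So its perimeter = 104.00 mm. Layer 21 is larger (104.00 vs 89.04 mm).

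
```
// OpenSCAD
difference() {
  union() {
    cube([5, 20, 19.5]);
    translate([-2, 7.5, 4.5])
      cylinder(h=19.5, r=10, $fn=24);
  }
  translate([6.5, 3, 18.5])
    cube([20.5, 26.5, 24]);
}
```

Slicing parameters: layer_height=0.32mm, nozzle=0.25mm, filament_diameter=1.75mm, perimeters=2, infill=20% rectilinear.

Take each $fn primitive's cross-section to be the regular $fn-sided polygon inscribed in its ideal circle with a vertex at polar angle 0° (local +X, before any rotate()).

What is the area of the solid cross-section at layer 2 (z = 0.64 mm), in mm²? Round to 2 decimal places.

100.00 mm²

At z = 0.64 mm: the 5×20 cube contributes its full rectangle (area 100.00 mm²); the cylinder at (-2, 7.5) is not intersected at this z (z outside [4.5, 24]); Merging all regions: only the 5×20 cube is present, so the union is just that shape — area = 100.00 mm²; the cube at (6.5, 3) is absent (z outside [18.5, 42.5]); Subtracting the remaining from the first: none of the subtracted shapes is present at this height, so that combined region is unchanged — area = 100.00 mm². Overall, the cross-section is a single solid region. Net area = 100.00 mm².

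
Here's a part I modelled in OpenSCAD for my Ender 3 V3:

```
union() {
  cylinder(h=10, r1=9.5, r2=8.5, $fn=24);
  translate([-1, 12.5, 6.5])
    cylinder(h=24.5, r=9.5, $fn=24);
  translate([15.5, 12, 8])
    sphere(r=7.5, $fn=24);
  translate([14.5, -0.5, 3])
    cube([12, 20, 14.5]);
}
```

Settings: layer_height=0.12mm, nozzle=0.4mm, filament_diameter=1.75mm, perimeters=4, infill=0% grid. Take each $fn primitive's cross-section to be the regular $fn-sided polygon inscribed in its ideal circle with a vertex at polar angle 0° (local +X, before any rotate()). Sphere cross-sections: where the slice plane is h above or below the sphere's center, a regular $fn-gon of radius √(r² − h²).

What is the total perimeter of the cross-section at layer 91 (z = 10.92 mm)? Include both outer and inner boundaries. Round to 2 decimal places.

129.59 mm

At z = 10.92 mm: the cone does not reach this height (z outside [0, 10]); the r=9.5 cylinder at (-1, 12.5) gives a regular 24-gon of circumradius 9.5 (constant along its height) (perimeter = 2·24·9.500·sin(180°/24) = 59.52 mm); the r=7.5 sphere at (15.5, 12) contributes a regular 24-gon of circumradius √(7.5²−2.92²) = 6.908 (perimeter = 2·24·6.908·sin(180°/24) = 43.28 mm); the cube at (14.5, -0.5) is present — its section is the full 12×20 rectangle (perimeter 64.00 mm); Combining (union): the regions partially overlap (shared area 87.80 mm²), so the edge portions inside another operand are dropped and the merged outline is re-measured after clipping — boundary = 129.59 mm. Overall, the cross-section has 2 separate islands. Total boundary length (outer) = 129.59 mm.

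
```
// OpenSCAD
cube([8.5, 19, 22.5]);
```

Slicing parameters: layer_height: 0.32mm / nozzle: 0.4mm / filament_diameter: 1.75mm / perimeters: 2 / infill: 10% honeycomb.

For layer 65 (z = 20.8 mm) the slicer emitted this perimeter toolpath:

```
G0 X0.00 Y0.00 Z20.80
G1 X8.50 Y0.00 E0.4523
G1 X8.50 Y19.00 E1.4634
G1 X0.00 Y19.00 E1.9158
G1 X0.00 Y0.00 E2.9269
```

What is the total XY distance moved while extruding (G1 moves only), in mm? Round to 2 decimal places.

Sum the Euclidean lengths of each G1 segment: total = 55.00 mm.

55.00 mm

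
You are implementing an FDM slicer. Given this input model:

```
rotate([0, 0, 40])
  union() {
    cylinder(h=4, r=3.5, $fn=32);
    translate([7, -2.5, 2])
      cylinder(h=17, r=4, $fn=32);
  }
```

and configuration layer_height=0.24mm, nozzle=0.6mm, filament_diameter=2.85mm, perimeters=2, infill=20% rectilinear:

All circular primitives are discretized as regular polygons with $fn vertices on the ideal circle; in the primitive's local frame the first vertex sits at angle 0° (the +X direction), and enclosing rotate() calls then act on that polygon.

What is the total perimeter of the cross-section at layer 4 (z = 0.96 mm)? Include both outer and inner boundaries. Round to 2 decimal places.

21.96 mm

At z = 0.96 mm: the r=3.5 cylinder gives a regular 32-gon of circumradius 3.5 (constant along its height) (perimeter = 2·32·3.500·sin(180°/32) = 21.96 mm); the cylinder at (7, -2.5) does not reach this height (z outside [2, 19]); Taking the union: only the r=3.5 cylinder is present, so the union is just that shape — boundary = 21.96 mm; (rotated 40° about Z; rotation is an isometry so areas/perimeters/island counts are preserved). Overall, the cross-section is a single solid region. Total boundary length (outer) = 21.96 mm.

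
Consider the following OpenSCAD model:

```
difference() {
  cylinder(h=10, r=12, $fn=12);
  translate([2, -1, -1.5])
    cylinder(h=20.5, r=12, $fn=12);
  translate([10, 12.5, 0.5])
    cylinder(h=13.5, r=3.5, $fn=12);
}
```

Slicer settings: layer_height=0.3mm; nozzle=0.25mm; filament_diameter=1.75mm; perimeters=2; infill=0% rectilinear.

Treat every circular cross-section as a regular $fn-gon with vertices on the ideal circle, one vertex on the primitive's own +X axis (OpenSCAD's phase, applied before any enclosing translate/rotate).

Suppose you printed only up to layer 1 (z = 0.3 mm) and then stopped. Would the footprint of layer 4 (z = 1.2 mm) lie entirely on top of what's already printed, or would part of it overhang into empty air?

entirely on top

Compare the two slices. At z = 0.3: the r=12 cylinder gives a regular 12-gon of circumradius 12 (constant along its height) (area = (12/2)·12.000²·sin(360°/12) = 432.00 mm²); the cylinder at (2, -1): section is a regular 12-gon, circumradius r=12 (area = (12/2)·12.000²·sin(360°/12) = 432.00 mm²); the cylinder at (10, 12.5) does not reach this height (z outside [0.5, 14]); After the difference (first − rest): starting from the r=12 cylinder (432.00 mm²), the r=12 cylinder at (2, -1) partially overlaps it — only the 379.06 mm² overlap (of its 432.00 mm²) is removed, clipping the outline — area = 52.94 mm². At z = 1.2: the cylinder: section is a regular 12-gon, circumradius r=12 (area = (12/2)·12.000²·sin(360°/12) = 432.00 mm²); the cylinder at (2, -1): section is a regular 12-gon, circumradius r=12 (area = (12/2)·12.000²·sin(360°/12) = 432.00 mm²); the r=3.5 cylinder at (10, 12.5) contributes a regular 12-gon of circumradius 3.5 (area = (12/2)·3.500²·sin(360°/12) = 36.75 mm²); Taking the first minus the rest: starting from the r=12 cylinder (432.00 mm²), the r=12 cylinder at (2, -1) partially overlaps it — only the 379.06 mm² overlap (of its 432.00 mm²) is removed, clipping the outline; the r=3.5 cylinder at (10, 12.5) misses the remaining region (no effect) — area = 52.94 mm². Checking containment: the cross-section at z = 1.2 is a subset of the cross-section at z = 0.3.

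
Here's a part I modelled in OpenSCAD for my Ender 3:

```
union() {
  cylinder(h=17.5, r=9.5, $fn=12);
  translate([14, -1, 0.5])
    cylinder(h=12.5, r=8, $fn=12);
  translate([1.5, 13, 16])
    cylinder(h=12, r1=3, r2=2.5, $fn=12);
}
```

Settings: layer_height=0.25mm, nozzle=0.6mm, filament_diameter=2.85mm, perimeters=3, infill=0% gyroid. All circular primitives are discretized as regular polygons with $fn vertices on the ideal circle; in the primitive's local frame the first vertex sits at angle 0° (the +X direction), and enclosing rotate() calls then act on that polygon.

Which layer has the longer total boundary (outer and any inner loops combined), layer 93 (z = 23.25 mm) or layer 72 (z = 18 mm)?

layer 72 (z = 18 mm)

Layer 93 (z = 23.25): the cylinder is absent (z outside [0, 17.5]); the cylinder at (14, -1) is not intersected at this z (z outside [0.5, 13]); the cone at (1.5, 13) contributes a regular 12-gon of circumradius 2.698 (interpolated between r1=3 and r2=2.5 at t=0.604) (perimeter = 2·12·2.698·sin(180°/12) = 16.76 mm); Merging all regions: only the cone at (1.5, 13) is present, so the union is just that shape — boundary = 16.76 mm. So its perimeter = 16.76 mm. Layer 72 (z = 18): the cylinder is absent (z outside [0, 17.5]); the cylinder at (14, -1) does not reach this height (z outside [0.5, 13]); the cone at (1.5, 13) contributes a regular 12-gon of circumradius 2.917 (interpolated between r1=3 and r2=2.5 at t=0.167) (perimeter = 2·12·2.917·sin(180°/12) = 18.12 mm); Taking the union: only the cone at (1.5, 13) is present, so the union is just that shape — boundary = 18.12 mm. So its perimeter = 18.12 mm. Layer 72 is larger (18.12 vs 16.76 mm).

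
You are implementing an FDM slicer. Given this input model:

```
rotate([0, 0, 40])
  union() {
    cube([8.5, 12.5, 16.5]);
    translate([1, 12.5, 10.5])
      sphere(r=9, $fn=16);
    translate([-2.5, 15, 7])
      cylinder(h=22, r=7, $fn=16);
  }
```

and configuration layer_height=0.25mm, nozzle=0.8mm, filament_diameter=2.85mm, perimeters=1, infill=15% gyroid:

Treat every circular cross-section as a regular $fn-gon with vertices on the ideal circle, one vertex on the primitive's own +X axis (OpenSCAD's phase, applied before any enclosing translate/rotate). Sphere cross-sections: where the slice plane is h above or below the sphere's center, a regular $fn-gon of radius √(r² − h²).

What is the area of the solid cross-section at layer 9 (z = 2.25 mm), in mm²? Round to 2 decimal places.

132.46 mm²

At z = 2.25 mm: the 8.5×12.5 cube contributes its full rectangle (area 106.25 mm²); the r=9 sphere at (1, 12.5) slices to a regular 16-gon of circumradius 3.597 (√(r²−h²) with h=8.25 from center) (area = (16/2)·3.597²·sin(360°/16) = 39.61 mm²); the cylinder at (-2.5, 15) does not reach this height (z outside [7, 29]); Combining (union): the regions partially overlap — summed areas 145.86 mm² minus the doubly-counted overlap 13.40 mm² gives 132.46 mm² — area = 132.46 mm²; (whole slice rotated 40° about Z — lengths, areas and connectivity unchanged). Overall, the cross-section is a single solid region. Net area = 132.46 mm².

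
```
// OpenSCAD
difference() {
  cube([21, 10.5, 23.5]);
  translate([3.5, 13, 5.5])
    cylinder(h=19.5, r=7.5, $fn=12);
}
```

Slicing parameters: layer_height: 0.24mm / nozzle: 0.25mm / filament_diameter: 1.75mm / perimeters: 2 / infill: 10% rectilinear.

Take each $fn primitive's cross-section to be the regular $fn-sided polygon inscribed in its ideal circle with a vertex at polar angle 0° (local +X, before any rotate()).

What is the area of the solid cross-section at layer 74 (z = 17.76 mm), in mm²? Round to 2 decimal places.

At z = 17.76 mm: the cube (footprint 21×10.5) is included at this height (area 220.50 mm²); the r=7.5 cylinder at (3.5, 13) contributes a regular 12-gon of circumradius 7.5 (area = (12/2)·7.500²·sin(360°/12) = 168.75 mm²); Taking the first minus the rest: starting from the 21×10.5 cube (220.50 mm²), the r=7.5 cylinder at (3.5, 13) partially overlaps it — only the 40.13 mm² overlap (of its 168.75 mm²) is removed, clipping the outline — area = 180.37 mm². Overall, the cross-section is a single solid region. Net area = 180.37 mm².

180.37 mm²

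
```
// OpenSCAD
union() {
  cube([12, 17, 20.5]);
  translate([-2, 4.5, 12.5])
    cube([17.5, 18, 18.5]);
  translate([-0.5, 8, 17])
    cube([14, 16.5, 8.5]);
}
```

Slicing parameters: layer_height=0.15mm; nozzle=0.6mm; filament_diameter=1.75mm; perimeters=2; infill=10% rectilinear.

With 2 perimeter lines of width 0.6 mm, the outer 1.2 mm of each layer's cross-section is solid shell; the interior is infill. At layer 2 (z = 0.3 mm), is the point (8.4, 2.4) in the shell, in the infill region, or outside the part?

At z = 0.3 mm: the cube is present — its section is the full 12×17 rectangle; the cube at (-2, 4.5) does not reach this height (z outside [12.5, 31]); the cube at (-0.5, 8) does not reach this height (z outside [17, 25.5]); Merging all regions: only the 12×17 cube is present, so the union is just that shape — 1 connected region. Overall, the cross-section is a single solid region. The nearest boundary edge runs (0.00, 0.00)→(12.00, 0.00); distance from the point to it = 2.40 mm. The point is inside the cross-section and 2.40 mm from the nearest boundary — more than the 1.2 mm shell width (2 × 0.6), so it's in the infill interior.

infill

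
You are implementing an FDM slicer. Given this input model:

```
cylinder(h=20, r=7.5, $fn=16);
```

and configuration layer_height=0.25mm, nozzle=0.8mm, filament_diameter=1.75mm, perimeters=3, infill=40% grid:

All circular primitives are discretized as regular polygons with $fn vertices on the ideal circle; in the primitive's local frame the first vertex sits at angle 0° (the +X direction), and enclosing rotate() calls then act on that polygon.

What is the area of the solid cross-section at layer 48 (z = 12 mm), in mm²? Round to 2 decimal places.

At z = 12 mm: the r=7.5 cylinder contributes a regular 16-gon of circumradius 7.5 (area = (16/2)·7.500²·sin(360°/16) = 172.21 mm²). Overall, the cross-section is a single solid region. Net area = 172.21 mm².

172.21 mm²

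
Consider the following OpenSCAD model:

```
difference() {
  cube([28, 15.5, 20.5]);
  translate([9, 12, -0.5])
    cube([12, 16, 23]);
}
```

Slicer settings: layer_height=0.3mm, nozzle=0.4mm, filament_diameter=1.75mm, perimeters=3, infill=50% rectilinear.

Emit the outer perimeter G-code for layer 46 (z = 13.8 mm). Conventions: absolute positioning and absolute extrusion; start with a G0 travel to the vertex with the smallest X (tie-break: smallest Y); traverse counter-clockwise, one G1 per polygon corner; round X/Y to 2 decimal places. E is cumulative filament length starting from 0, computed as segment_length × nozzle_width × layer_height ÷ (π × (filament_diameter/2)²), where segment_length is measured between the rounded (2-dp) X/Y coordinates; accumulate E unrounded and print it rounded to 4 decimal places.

At z = 13.8 mm: the cube (footprint 28×15.5) is included at this height; the cube at (9, 12) (footprint 12×16) is included at this height; Taking the first minus the rest: starting from the 28×15.5 cube, the 12×16 cube at (9, 12) partially overlaps it — only the 42.00 mm² overlap (of its 192.00 mm²) is removed, clipping the outline — 1 connected region. The outline is a single polygon with 8 vertices. Extrusion per mm of travel: 0.4 × 0.3 / (π × 0.875²) = 0.049890. Accumulating E over each segment gives final E = 4.6897.

G0 X0.00 Y0.00 Z13.80
G1 X28.00 Y0.00 E1.3969
G1 X28.00 Y15.50 E2.1702
G1 X21.00 Y15.50 E2.5195
G1 X21.00 Y12.00 E2.6941
G1 X9.00 Y12.00 E3.2928
G1 X9.00 Y15.50 E3.4674
G1 X0.00 Y15.50 E3.9164
G1 X0.00 Y0.00 E4.6897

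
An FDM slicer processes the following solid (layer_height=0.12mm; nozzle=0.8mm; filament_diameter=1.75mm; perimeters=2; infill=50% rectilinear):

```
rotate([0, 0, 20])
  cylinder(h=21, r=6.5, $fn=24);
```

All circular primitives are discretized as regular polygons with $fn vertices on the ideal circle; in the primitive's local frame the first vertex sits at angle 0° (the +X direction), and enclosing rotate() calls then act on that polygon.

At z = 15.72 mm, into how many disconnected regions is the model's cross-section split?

At z = 15.72 mm: the cylinder: section is a regular 24-gon, circumradius r=6.5; (whole slice rotated 20° about Z — lengths, areas and connectivity unchanged). The result has 1 disconnected region.

1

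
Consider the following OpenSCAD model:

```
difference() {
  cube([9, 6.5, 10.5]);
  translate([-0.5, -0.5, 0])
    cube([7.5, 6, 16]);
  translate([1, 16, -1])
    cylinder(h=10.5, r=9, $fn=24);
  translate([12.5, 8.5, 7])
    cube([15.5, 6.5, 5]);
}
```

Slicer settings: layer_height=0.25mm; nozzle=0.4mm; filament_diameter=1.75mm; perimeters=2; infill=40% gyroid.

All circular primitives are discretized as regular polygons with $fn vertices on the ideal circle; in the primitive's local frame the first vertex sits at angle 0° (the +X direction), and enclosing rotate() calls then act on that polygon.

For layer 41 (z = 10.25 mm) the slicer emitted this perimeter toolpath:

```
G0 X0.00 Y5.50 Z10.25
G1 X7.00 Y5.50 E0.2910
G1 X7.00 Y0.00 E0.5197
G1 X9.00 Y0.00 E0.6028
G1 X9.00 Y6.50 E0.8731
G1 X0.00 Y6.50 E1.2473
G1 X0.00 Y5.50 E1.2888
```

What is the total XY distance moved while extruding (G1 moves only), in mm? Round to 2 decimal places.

Sum the Euclidean lengths of each G1 segment: total = 31.00 mm.

31.00 mm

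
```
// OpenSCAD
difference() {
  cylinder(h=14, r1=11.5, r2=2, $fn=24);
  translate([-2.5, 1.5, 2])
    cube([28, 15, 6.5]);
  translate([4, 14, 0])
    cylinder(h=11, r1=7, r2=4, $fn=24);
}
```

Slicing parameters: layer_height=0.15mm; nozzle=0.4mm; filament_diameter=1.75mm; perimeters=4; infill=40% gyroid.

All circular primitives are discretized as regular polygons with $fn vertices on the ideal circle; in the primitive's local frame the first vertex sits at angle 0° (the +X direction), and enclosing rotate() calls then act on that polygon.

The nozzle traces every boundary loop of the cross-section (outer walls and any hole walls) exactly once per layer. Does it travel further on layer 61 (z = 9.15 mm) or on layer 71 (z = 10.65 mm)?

layer 61 (z = 9.15 mm)

Layer 61 (z = 9.15): the cone contributes a regular 24-gon of circumradius 5.291 (interpolated between r1=11.5 and r2=2 at t=0.654) (perimeter = 2·24·5.291·sin(180°/24) = 33.15 mm); the cube at (-2.5, 1.5) does not reach this height (z outside [2, 8.5]); the cone at (4, 14): at t=0.832 of its height the radius interpolates to r₁+(r₂−r₁)t = 4.505, giving a regular 24-gon of that circumradius (perimeter = 2·24·4.505·sin(180°/24) = 28.22 mm); Taking the first minus the rest: starting from the cone, the cone at (4, 14) misses the remaining region (no effect) — boundary = 33.15 mm. So its perimeter = 33.15 mm. Layer 71 (z = 10.65): the cone contributes a regular 24-gon of circumradius 4.273 (interpolated between r1=11.5 and r2=2 at t=0.761) (perimeter = 2·24·4.273·sin(180°/24) = 26.77 mm); the cube at (-2.5, 1.5) is not intersected at this z (z outside [2, 8.5]); the cone at (4, 14) (r1=7→r2=4) has section circumradius 4.095 here — a regular 24-gon (perimeter = 2·24·4.095·sin(180°/24) = 25.66 mm); After the difference (first − rest): starting from the cone, the cone at (4, 14) misses the remaining region (no effect) — boundary = 26.77 mm. So its perimeter = 26.77 mm. Layer 61 is larger (33.15 vs 26.77 mm).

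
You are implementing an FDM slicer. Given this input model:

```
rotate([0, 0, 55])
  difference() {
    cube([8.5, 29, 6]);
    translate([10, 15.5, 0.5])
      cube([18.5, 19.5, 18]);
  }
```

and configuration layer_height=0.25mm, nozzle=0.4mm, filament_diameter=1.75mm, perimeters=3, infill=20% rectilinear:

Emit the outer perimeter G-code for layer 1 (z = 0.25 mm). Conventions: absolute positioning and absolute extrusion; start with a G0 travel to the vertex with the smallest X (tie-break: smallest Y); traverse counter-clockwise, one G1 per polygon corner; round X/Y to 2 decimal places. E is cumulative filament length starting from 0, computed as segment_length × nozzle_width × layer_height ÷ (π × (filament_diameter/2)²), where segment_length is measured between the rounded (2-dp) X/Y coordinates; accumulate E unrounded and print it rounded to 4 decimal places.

G0 X-23.76 Y16.63 Z0.25
G1 X0.00 Y0.00 E1.2057
G1 X4.88 Y6.96 E1.5592
G1 X-18.88 Y23.60 E2.7651
G1 X-23.76 Y16.63 E3.1189

At z = 0.25 mm: the cube (footprint 8.5×29) is included at this height; the cube at (10, 15.5) is absent (z outside [0.5, 18.5]); Taking the first minus the rest: none of the subtracted shapes is present at this height, so the 8.5×29 cube is unchanged — 1 connected region; (rotated 55° about Z; rotation is an isometry so areas/perimeters/island counts are preserved). The outline is a single polygon with 4 vertices. Extrusion per mm of travel: 0.4 × 0.25 / (π × 0.875²) = 0.041575. Accumulating E over each segment gives final E = 3.1189.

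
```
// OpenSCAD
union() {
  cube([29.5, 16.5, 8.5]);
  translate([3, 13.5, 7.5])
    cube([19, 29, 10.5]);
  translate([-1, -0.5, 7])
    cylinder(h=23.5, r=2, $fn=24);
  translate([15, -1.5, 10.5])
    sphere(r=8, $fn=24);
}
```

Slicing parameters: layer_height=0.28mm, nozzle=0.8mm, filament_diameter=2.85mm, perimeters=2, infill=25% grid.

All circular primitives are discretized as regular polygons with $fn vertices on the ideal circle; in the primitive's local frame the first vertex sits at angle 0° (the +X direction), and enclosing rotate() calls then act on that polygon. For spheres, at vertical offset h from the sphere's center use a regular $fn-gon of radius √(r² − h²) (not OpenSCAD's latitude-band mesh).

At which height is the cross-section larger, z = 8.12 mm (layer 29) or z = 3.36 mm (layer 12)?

layer 29 (z = 8.12 mm)

Layer 29 (z = 8.12): the cube (footprint 29.5×16.5) is included at this height (area 486.75 mm²); the cube at (3, 13.5) (footprint 19×29) is included at this height (area 551.00 mm²); the r=2 cylinder at (-1, -0.5) contributes a regular 24-gon of circumradius 2 (area = (24/2)·2.000²·sin(360°/24) = 12.42 mm²); the sphere at (15, -1.5): section is a regular 24-gon, circumradius = √(r²−h²) = √(8²−2.38²) = 7.638 (area = (24/2)·7.638²·sin(360°/24) = 181.18 mm²); Combining (union): the regions partially overlap — summed areas 1231.35 mm² minus the doubly-counted overlap 125.69 mm² gives 1105.66 mm² — area = 1105.66 mm². So its area = 1105.66 mm². Layer 12 (z = 3.36): the cube (footprint 29.5×16.5) is included at this height (area 486.75 mm²); the cube at (3, 13.5) is not intersected at this z (z outside [7.5, 18]); the cylinder at (-1, -0.5) does not reach this height (z outside [7, 30.5]); the r=8 sphere at (15, -1.5) contributes a regular 24-gon of circumradius √(8²−7.14²) = 3.608 (area = (24/2)·3.608²·sin(360°/24) = 40.44 mm²); Taking the union: the regions partially overlap — summed areas 527.19 mm² minus the doubly-counted overlap 9.78 mm² gives 517.41 mm² — area = 517.41 mm². So its area = 517.41 mm². Layer 29 is larger (1105.66 vs 517.41 mm²).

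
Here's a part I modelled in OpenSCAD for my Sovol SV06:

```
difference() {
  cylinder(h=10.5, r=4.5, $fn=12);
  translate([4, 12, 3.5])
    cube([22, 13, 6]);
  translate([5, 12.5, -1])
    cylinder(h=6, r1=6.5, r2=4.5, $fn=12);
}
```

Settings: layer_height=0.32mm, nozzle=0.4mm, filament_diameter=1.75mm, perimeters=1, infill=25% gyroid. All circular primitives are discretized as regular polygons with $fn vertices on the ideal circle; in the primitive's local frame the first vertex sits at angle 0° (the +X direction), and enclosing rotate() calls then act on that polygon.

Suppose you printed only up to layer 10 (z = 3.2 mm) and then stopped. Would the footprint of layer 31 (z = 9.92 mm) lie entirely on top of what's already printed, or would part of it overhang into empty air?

Compare the two slices. At z = 3.2: the cylinder: section is a regular 12-gon, circumradius r=4.5 (area = (12/2)·4.500²·sin(360°/12) = 60.75 mm²); the cube at (4, 12) is not intersected at this z (z outside [3.5, 9.5]); the cone at (5, 12.5): at t=0.700 of its height the radius interpolates to r₁+(r₂−r₁)t = 5.100, giving a regular 12-gon of that circumradius (area = (12/2)·5.100²·sin(360°/12) = 78.03 mm²); Subtracting the remaining from the first: starting from the r=4.5 cylinder (60.75 mm²), the cone at (5, 12.5) misses the remaining region (no effect) — area = 60.75 mm². At z = 9.92: the r=4.5 cylinder contributes a regular 12-gon of circumradius 4.5 (area = (12/2)·4.500²·sin(360°/12) = 60.75 mm²); the cube at (4, 12) is absent (z outside [3.5, 9.5]); the cone at (5, 12.5) is not intersected at this z (z outside [-1, 5]); Taking the first minus the rest: none of the subtracted shapes is present at this height, so the r=4.5 cylinder is unchanged — area = 60.75 mm². Checking containment: the cross-section at z = 9.92 is a subset of the cross-section at z = 3.2.

entirely on top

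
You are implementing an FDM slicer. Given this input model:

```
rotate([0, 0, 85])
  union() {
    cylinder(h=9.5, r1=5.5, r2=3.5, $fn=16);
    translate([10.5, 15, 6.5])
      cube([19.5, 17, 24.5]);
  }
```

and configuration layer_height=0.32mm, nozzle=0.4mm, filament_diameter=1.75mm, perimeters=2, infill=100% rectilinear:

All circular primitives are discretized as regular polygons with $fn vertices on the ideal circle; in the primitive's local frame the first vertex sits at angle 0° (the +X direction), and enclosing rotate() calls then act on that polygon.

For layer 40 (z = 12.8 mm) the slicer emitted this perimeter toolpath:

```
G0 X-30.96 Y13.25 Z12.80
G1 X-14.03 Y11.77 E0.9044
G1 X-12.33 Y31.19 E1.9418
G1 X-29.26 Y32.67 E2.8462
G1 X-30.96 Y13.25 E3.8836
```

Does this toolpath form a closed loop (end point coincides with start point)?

yes

Start point (G0): (-30.96, 13.25). End point (last G1): the path returns to the start — closed.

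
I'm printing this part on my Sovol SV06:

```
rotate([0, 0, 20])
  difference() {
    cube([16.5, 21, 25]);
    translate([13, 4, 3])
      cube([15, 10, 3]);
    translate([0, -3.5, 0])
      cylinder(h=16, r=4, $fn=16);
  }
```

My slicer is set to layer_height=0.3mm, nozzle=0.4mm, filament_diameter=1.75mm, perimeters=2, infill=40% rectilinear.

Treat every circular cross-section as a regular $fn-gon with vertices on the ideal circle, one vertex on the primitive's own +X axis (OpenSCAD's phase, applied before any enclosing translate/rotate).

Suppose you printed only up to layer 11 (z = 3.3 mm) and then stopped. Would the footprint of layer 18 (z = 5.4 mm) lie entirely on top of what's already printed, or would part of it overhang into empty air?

entirely on top

Compare the two slices. At z = 3.3: the cube (footprint 16.5×21) is included at this height (area 346.50 mm²); the 15×10 cube at (13, 4) contributes its full rectangle (area 150.00 mm²); the r=4 cylinder at (0, -3.5) contributes a regular 16-gon of circumradius 4 (area = (16/2)·4.000²·sin(360°/16) = 48.98 mm²); Taking the first minus the rest: starting from the 16.5×21 cube (346.50 mm²), the 15×10 cube at (13, 4) partially overlaps it — only the 35.00 mm² overlap (of its 150.00 mm²) is removed, clipping the outline; the r=4 cylinder at (0, -3.5) partially overlaps it — only the 0.56 mm² overlap (of its 48.98 mm²) is removed, clipping the outline — area = 310.94 mm²; (rotated 20° about Z; rotation is an isometry so areas/perimeters/island counts are preserved). At z = 5.4: the 16.5×21 cube contributes its full rectangle (area 346.50 mm²); the 15×10 cube at (13, 4) contributes its full rectangle (area 150.00 mm²); the cylinder at (0, -3.5): section is a regular 16-gon, circumradius r=4 (area = (16/2)·4.000²·sin(360°/16) = 48.98 mm²); Taking the first minus the rest: starting from the 16.5×21 cube (346.50 mm²), the 15×10 cube at (13, 4) partially overlaps it — only the 35.00 mm² overlap (of its 150.00 mm²) is removed, clipping the outline; the r=4 cylinder at (0, -3.5) partially overlaps it — only the 0.56 mm² overlap (of its 48.98 mm²) is removed, clipping the outline — area = 310.94 mm²; (rotated 20° about Z; rotation is an isometry so areas/perimeters/island counts are preserved). Checking containment: the cross-section at z = 5.4 is a subset of the cross-section at z = 3.3.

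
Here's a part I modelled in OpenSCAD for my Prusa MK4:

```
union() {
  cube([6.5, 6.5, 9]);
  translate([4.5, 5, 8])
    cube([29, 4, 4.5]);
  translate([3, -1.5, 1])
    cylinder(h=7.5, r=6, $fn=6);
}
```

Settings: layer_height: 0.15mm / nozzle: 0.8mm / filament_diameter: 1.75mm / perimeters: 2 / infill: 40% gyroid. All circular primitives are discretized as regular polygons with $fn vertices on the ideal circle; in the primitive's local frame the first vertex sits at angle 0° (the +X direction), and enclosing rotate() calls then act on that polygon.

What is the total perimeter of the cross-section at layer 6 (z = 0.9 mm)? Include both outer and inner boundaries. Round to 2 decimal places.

At z = 0.9 mm: the 6.5×6.5 cube contributes its full rectangle (perimeter 26.00 mm); the cube at (4.5, 5) is absent (z outside [8, 12.5]); the cylinder at (3, -1.5) does not reach this height (z outside [1, 8.5]); Taking the union: only the 6.5×6.5 cube is present, so the union is just that shape — boundary = 26.00 mm. Overall, the cross-section is a single solid region. Total boundary length (outer) = 26.00 mm.

26.00 mm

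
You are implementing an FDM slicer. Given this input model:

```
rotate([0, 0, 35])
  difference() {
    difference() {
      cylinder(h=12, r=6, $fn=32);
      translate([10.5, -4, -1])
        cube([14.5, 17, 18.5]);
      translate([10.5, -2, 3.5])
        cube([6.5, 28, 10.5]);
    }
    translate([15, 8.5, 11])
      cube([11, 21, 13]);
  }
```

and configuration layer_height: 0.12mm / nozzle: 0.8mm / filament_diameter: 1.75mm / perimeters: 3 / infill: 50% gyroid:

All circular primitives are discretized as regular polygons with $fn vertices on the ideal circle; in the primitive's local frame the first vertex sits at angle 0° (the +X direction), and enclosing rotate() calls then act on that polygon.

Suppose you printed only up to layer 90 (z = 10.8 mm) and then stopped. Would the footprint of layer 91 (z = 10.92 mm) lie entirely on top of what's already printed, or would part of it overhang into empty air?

entirely on top

Compare the two slices. At z = 10.8: the r=6 cylinder contributes a regular 32-gon of circumradius 6 (area = (32/2)·6.000²·sin(360°/32) = 112.37 mm²); the cube at (10.5, -4) (footprint 14.5×17) is included at this height (area 246.50 mm²); the 6.5×28 cube at (10.5, -2) contributes its full rectangle (area 182.00 mm²); After the difference (first − rest): starting from the r=6 cylinder (112.37 mm²), the 14.5×17 cube at (10.5, -4) misses the remaining region (no effect); the 6.5×28 cube at (10.5, -2) misses the remaining region (no effect) — area = 112.37 mm²; the cube at (15, 8.5) is not intersected at this z (z outside [11, 24]); After the difference (first − rest): none of the subtracted shapes is present at this height, so that combined region is unchanged — area = 112.37 mm²; (whole slice rotated 35° about Z — lengths, areas and connectivity unchanged). At z = 10.92: the r=6 cylinder contributes a regular 32-gon of circumradius 6 (area = (32/2)·6.000²·sin(360°/32) = 112.37 mm²); the cube at (10.5, -4) is present — its section is the full 14.5×17 rectangle (area 246.50 mm²); the cube at (10.5, -2) is present — its section is the full 6.5×28 rectangle (area 182.00 mm²); Taking the first minus the rest: starting from the r=6 cylinder (112.37 mm²), the 14.5×17 cube at (10.5, -4) misses the remaining region (no effect); the 6.5×28 cube at (10.5, -2) misses the remaining region (no effect) — area = 112.37 mm²; the cube at (15, 8.5) does not reach this height (z outside [11, 24]); Subtracting the remaining from the first: none of the subtracted shapes is present at this height, so the result so far is unchanged — area = 112.37 mm²; (rotated 35° about Z; rotation is an isometry so areas/perimeters/island counts are preserved). Checking containment: the cross-section at z = 10.92 is a subset of the cross-section at z = 10.8.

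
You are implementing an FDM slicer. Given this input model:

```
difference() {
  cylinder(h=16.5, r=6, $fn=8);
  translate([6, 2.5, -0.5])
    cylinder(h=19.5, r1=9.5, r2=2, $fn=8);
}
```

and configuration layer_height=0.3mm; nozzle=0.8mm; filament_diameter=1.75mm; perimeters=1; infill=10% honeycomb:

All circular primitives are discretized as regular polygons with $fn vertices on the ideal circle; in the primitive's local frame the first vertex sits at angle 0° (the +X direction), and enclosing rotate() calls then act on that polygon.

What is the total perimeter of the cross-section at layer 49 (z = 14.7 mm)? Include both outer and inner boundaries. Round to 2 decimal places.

At z = 14.7 mm: the r=6 cylinder gives a regular 8-gon of circumradius 6 (constant along its height) (perimeter = 2·8·6.000·sin(180°/8) = 36.74 mm); the cone at (6, 2.5) contributes a regular 8-gon of circumradius 3.654 (interpolated between r1=9.5 and r2=2 at t=0.779) (perimeter = 2·8·3.654·sin(180°/8) = 22.37 mm); Subtracting the remaining from the first: starting from the r=6 cylinder, the cone at (6, 2.5) partially overlaps it — only the 11.46 mm² overlap (of its 37.76 mm²) is removed, clipping the outline — boundary = 37.48 mm. Overall, the cross-section is a single solid region. Total boundary length (outer) = 37.48 mm.

37.48 mm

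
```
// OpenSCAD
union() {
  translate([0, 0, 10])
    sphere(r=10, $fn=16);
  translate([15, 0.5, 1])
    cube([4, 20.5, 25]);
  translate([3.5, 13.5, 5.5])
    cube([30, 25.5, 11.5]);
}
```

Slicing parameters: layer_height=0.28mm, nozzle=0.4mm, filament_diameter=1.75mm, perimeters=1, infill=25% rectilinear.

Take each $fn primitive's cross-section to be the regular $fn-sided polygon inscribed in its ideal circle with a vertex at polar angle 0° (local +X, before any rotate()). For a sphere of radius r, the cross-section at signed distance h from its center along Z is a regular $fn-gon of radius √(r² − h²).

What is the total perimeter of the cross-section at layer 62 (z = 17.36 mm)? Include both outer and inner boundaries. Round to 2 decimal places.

91.26 mm

At z = 17.36 mm: the r=10 sphere slices to a regular 16-gon of circumradius 6.770 (√(r²−h²) with h=7.36 from center) (perimeter = 2·16·6.770·sin(180°/16) = 42.26 mm); the cube at (15, 0.5) (footprint 4×20.5) is included at this height (perimeter 49.00 mm); the cube at (3.5, 13.5) does not reach this height (z outside [5.5, 17]); Combining (union): the 2 present regions are separate (no shared area or edge), so areas and boundary lengths simply add and each stays a separate island — boundary = 91.26 mm. Overall, the cross-section has 2 separate islands. Total boundary length (outer) = 91.26 mm.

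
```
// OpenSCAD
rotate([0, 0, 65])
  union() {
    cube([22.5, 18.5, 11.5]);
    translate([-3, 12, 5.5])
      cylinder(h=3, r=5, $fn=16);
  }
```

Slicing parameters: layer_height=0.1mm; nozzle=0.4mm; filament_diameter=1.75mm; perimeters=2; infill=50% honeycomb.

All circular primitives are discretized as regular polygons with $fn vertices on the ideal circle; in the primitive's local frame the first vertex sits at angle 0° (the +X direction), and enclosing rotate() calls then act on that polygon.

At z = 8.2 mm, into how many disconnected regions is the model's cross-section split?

1

At z = 8.2 mm: the 22.5×18.5 cube contributes its full rectangle; the r=5 cylinder at (-3, 12) contributes a regular 16-gon of circumradius 5; Taking the union: the regions partially overlap (shared area 10.61 mm²), so overlapping operands fuse into one piece — 1 connected region; (rotated 65° about Z; rotation is an isometry so areas/perimeters/island counts are preserved). The result has 1 disconnected region.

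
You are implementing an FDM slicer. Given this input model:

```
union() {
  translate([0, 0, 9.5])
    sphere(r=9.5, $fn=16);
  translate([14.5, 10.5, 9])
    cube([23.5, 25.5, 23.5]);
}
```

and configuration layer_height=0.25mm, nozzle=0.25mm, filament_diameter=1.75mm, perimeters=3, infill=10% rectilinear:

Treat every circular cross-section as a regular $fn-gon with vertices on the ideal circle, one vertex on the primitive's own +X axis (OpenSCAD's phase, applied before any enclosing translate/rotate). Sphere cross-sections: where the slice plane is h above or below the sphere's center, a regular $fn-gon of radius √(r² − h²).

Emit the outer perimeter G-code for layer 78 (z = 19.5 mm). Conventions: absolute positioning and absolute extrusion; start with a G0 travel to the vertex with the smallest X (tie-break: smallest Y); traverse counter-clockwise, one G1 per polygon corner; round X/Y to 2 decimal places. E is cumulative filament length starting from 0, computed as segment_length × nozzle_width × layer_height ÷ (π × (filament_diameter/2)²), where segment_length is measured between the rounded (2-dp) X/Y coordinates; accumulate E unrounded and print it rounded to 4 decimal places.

G0 X14.50 Y10.50 Z19.50
G1 X38.00 Y10.50 E0.6106
G1 X38.00 Y36.00 E1.2732
G1 X14.50 Y36.00 E1.8839
G1 X14.50 Y10.50 E2.5465

At z = 19.5 mm: the sphere does not reach this height (|z−center|=10.000 > r=9.5); the cube at (14.5, 10.5) (footprint 23.5×25.5) is included at this height; Combining (union): only the 23.5×25.5 cube at (14.5, 10.5) is present, so the union is just that shape — 1 connected region. The outline is a single polygon with 4 vertices. Extrusion per mm of travel: 0.25 × 0.25 / (π × 0.875²) = 0.025984. Accumulating E over each segment gives final E = 2.5465.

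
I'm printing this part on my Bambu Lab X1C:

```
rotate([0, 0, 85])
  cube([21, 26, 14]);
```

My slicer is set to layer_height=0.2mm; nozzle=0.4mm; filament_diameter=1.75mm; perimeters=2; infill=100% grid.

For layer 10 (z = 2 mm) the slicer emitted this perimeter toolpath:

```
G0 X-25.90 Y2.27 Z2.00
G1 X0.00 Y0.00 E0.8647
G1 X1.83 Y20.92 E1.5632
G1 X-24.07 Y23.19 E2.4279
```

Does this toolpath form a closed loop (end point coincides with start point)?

no

Start point (G0): (-25.90, 2.27). End point (last G1): the path does not return to the start — open.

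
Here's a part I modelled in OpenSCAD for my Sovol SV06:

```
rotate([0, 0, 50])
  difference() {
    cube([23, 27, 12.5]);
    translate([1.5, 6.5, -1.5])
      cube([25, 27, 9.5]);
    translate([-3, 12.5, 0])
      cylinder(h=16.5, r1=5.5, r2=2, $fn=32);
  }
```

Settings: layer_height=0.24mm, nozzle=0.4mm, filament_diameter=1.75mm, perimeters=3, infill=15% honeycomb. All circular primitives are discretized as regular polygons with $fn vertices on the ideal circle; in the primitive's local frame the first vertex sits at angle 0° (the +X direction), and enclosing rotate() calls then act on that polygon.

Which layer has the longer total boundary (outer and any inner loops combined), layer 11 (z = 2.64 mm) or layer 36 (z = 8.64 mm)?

Layer 11 (z = 2.64): the cube (footprint 23×27) is included at this height (perimeter 100.00 mm); the cube at (1.5, 6.5) is present — its section is the full 25×27 rectangle (perimeter 104.00 mm); the cone at (-3, 12.5): at t=0.160 of its height the radius interpolates to r₁+(r₂−r₁)t = 4.940, giving a regular 32-gon of that circumradius (perimeter = 2·32·4.940·sin(180°/32) = 30.99 mm); Taking the first minus the rest: starting from the 23×27 cube, the 25×27 cube at (1.5, 6.5) partially overlaps it — only the 440.75 mm² overlap (of its 675.00 mm²) is removed, clipping the outline; the cone at (-3, 12.5) partially overlaps it — only the 9.34 mm² overlap (of its 76.17 mm²) is removed, clipping the outline — boundary = 93.06 mm; (rotated 50° about Z; rotation is an isometry so areas/perimeters/island counts are preserved). So its perimeter = 93.06 mm. Layer 36 (z = 8.64): the cube is present — its section is the full 23×27 rectangle (perimeter 100.00 mm); the cube at (1.5, 6.5) is absent (z outside [-1.5, 8]); the cone at (-3, 12.5) contributes a regular 32-gon of circumradius 3.667 (interpolated between r1=5.5 and r2=2 at t=0.524) (perimeter = 2·32·3.667·sin(180°/32) = 23.01 mm); Taking the first minus the rest: starting from the 23×27 cube, the cone at (-3, 12.5) partially overlaps it — only the 1.86 mm² overlap (of its 41.98 mm²) is removed, clipping the outline — boundary = 100.27 mm; (rotated 50° about Z; rotation is an isometry so areas/perimeters/island counts are preserved). So its perimeter = 100.27 mm. Layer 36 is larger (100.27 vs 93.06 mm).

layer 36 (z = 8.64 mm)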